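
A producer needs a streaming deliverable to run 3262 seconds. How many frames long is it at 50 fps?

163100 frames

Frames = 3262 × 50 = 163100.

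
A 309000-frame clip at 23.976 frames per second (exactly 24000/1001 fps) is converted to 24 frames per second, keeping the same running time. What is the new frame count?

309309 frames

Target frames = source frames × (target rate / source rate) = 309000 × (24)/(24000/1001) = 309000 × 1001/1000 = 309309.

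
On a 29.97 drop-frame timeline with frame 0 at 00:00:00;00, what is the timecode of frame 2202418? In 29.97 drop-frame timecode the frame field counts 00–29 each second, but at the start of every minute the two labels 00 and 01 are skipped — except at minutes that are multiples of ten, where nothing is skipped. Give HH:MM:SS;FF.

Ten DF minutes hold 17982 frames, so frame 2202418 lies in block 122 (frames 2193804–2211785) with 8614 frames into that block.
The block's first minute is 1800 frames and the rest 1798 each; 8614 frames reaches minute 4, so 122 × 18 + 4 × 2 = 2204 labels have been skipped so far.
Adding those back, label number 2202418 + 2204 = 2204622 at 30 labels/s is 73487 s + 12 f = 20 h 24 min 47 s frame 12, i.e. 20:24:47;12.

20:24:47;12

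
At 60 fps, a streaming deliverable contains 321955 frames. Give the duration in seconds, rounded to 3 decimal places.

Running time = 321955 × 1/60 = 64391/12 s ≈ 5365.917 s.

5365.917 seconds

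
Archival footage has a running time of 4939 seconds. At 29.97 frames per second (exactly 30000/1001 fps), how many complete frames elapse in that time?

Frames = 4939 × 30000/1001 = 13470000/91 ≈ 148021.9780.
Complete frames: 148021.

148021 frames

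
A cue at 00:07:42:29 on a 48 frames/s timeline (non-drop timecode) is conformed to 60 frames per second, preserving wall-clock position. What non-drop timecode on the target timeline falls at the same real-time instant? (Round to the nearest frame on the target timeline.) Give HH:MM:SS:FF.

Source frame index: (0×3600 + 7×60 + 42) × 48 + 29 = 22205.
Real time: 22205 / (48) = 22205/48 s.
Target frame: (22205/48) × (60) = 111025/4 ≈ 27756.250 → 27756.
At 60 labels/s: frame 27756 → 00:07:42:36.

00:07:42:36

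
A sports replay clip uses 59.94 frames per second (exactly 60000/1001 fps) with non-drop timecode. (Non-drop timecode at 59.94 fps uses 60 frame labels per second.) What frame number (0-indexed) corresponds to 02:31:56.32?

frame 546992

Total seconds to the label: (2 × 3600 + 31 × 60 + 56) = 9116.
Frame index = 9116 × 60 + 32 = 546992.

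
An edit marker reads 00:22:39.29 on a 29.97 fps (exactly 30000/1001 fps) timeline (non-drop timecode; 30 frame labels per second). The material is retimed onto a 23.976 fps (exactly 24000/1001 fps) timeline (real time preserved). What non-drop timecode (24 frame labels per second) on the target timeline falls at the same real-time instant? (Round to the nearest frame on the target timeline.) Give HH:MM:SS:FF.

Source frame index: (0×3600 + 22×60 + 39) × 30 + 29 = 40799.
Real time: 40799 / (30000/1001) = 40839799/30000 s.
Target frame: (40839799/30000) × (24000/1001) = 163196/5 ≈ 32639.200 → 32639.
At 24 labels/s: frame 32639 → 00:22:39:23.

00:22:39:23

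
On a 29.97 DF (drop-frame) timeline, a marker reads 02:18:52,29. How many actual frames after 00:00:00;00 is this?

Complete 10-minute blocks: 13, each 17982 frames → 233766.
Remaining 8 whole minutes in the current block: 1800 + 7 × 1798 = 14386 frames.
Within the current minute: 52 × 30 + 29 − 2 = 1587 (labels ;00/;01 skipped at this minute). Total = 233766 + 14386 + 1587 = 249739.

249739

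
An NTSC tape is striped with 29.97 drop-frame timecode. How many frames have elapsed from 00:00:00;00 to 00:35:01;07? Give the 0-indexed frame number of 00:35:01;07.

62973

As if non-drop at 30 labels/s: (0 × 3600 + 35 × 60 + 1) × 30 + 7 = 63037.
Minute boundaries passed: 35; those not divisible by 10: 35 − 3 = 32; dropped labels = 2 × 32 = 64.
Actual frame index = 63037 − 64 = 62973.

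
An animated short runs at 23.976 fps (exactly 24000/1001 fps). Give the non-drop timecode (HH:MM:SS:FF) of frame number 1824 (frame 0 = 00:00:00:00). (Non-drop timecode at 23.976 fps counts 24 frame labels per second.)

1824 ÷ 24 = 76 full seconds, remainder 0 frames.
76 s = 0 h 1 min 16 s.
Timecode: 00:01:16:00.

00:01:16:00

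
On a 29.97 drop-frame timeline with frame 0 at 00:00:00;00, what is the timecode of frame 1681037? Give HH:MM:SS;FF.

Each 10-minute DF block holds 10 × 60 × 30 − 9 × 2 = 17982 frames. 1681037 ÷ 17982 → 93 full blocks, remainder 8711.
Within the partial block the first minute is 1800 frames and each further minute 1798, so 4 further minute boundaries passed. Total skipped labels = 18 × 93 + 2 × 4 = 1682.
Non-drop label index = 1681037 + 1682 = 1682719; at 30 labels/s that is 15:34:50:19, i.e. DF 15:34:50;19.

15:34:50;19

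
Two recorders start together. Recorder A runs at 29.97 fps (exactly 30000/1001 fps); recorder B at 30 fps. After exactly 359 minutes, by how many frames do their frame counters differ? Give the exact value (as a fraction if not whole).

646200/1001 frames

359 min = 21540 s.
A emits 30000/1001 × 21540 = 646200000/1001 frames; B emits 30 × 21540 = 646200.
Difference = 646200/1001 frames (≈ 645.5544); B is ahead of A.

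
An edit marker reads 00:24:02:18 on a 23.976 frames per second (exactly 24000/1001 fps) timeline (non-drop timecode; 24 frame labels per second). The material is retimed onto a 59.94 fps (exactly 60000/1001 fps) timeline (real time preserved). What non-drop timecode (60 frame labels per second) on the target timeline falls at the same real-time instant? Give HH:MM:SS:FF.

Source frame index: (0×3600 + 24×60 + 2) × 24 + 18 = 34626.
Real time: 34626 / (24000/1001) = 5776771/4000 s.
Target frame: (5776771/4000) × (60000/1001) = 86565.
At 60 labels/s: frame 86565 → 00:24:02:45.

00:24:02:45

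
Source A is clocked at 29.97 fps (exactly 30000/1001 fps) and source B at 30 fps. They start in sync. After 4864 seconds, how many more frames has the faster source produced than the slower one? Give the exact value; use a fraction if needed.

145920/1001 frames

A emits 30000/1001 × 4864 = 145920000/1001 frames; B emits 30 × 4864 = 145920.
Difference = 145920/1001 frames (≈ 145.7742); B is ahead of A.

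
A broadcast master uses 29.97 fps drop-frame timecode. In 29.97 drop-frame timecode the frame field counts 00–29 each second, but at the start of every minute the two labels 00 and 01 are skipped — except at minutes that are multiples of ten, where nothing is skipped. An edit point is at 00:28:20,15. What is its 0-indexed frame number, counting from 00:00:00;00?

50963

Complete 10-minute blocks: 2, each 17982 frames → 35964.
Remaining 8 whole minutes in the current block: 1800 + 7 × 1798 = 14386 frames.
Within the current minute: 20 × 30 + 15 − 2 = 613 (labels ;00/;01 skipped at this minute). Total = 35964 + 14386 + 613 = 50963.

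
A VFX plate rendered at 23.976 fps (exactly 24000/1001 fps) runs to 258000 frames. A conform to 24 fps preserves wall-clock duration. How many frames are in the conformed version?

Target frames = source frames × (target rate / source rate) = 258000 × (24)/(24000/1001) = 258000 × 1001/1000 = 258258.

258258 frames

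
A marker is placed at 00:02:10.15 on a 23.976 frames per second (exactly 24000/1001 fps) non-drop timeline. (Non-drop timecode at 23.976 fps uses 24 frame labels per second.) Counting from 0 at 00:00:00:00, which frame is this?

3135

Total seconds to the label: (0 × 3600 + 2 × 60 + 10) = 130.
Frame index = 130 × 24 + 15 = 3135.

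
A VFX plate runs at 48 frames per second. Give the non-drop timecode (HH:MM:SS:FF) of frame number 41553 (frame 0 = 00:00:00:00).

00:14:25:33

41553 ÷ 48 = 865 full seconds, remainder 33 frames.
865 s = 0 h 14 min 25 s.
Timecode: 00:14:25:33.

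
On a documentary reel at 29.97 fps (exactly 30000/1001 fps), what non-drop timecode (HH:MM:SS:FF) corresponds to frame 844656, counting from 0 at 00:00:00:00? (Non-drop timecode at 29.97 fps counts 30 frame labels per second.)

844656 ÷ 30 = 28155 full seconds, remainder 6 frames.
28155 s = 7 h 49 min 15 s.
Timecode: 07:49:15:06.

07:49:15:06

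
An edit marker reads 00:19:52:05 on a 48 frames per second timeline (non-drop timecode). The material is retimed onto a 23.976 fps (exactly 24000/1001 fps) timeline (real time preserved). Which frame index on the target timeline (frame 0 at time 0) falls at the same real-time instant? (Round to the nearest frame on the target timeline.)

frame 28582

Source frame index: (0×3600 + 19×60 + 52) × 48 + 5 = 57221.
Real time: 57221 / (48) = 57221/48 s.
Target frame: (57221/48) × (24000/1001) = 28610500/1001 ≈ 28581.918 → 28582.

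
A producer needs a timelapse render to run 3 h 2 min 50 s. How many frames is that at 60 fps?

658200 frames

3 h 2 min 50 s = 10970 s.
Frames = 10970 × 60 = 658200.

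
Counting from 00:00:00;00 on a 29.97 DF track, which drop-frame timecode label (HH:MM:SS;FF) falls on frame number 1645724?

15:15:12;12

Ten DF minutes hold 17982 frames, so frame 1645724 lies in block 91 (frames 1636362–1654343) with 9362 frames into that block.
The block's first minute is 1800 frames and the rest 1798 each; 9362 frames reaches minute 5, so 91 × 18 + 5 × 2 = 1648 labels have been skipped so far.
Adding those back, label number 1645724 + 1648 = 1647372 at 30 labels/s is 54912 s + 12 f = 15 h 15 min 12 s frame 12, i.e. 15:15:12;12.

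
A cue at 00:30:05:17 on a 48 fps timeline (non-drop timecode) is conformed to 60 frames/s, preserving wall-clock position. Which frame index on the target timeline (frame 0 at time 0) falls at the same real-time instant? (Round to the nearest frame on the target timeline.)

Source frame index: (0×3600 + 30×60 + 5) × 48 + 17 = 86657.
Real time: 86657 / (48) = 86657/48 s.
Target frame: (86657/48) × (60) = 433285/4 ≈ 108321.250 → 108321.

frame 108321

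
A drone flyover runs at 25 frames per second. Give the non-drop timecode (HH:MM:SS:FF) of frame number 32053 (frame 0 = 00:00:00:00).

00:21:22:03

32053 ÷ 25 = 1282 full seconds, remainder 3 frames.
1282 s = 0 h 21 min 22 s.
Timecode: 00:21:22:03.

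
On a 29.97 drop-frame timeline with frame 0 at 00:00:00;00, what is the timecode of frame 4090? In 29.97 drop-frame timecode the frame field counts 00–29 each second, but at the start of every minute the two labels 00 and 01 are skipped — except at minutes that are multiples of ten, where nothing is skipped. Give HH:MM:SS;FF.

Ten DF minutes hold 17982 frames, so frame 4090 lies in block 0 (frames 0–17981) with 4090 frames into that block.
The block's first minute is 1800 frames and the rest 1798 each; 4090 frames reaches minute 2, so 0 × 18 + 2 × 2 = 4 labels have been skipped so far.
Adding those back, label number 4090 + 4 = 4094 at 30 labels/s is 136 s + 14 f = 0 h 2 min 16 s frame 14, i.e. 00:02:16;14.

00:02:16;14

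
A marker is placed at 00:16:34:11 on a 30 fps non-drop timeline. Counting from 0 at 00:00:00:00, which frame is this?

frame 29831

Total seconds to the label: (0 × 3600 + 16 × 60 + 34) = 994.
Frame index = 994 × 30 + 11 = 29831.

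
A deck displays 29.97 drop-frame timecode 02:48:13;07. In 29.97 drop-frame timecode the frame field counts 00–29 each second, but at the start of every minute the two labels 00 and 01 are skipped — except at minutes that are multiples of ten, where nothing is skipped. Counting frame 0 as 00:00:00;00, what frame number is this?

Complete 10-minute blocks: 16, each 17982 frames → 287712.
Remaining 8 whole minutes in the current block: 1800 + 7 × 1798 = 14386 frames.
Within the current minute: 13 × 30 + 7 − 2 = 395 (labels ;00/;01 skipped at this minute). Total = 287712 + 14386 + 395 = 302493.

302493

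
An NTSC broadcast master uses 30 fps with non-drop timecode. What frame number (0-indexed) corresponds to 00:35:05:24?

63174

Total seconds to the label: (0 × 3600 + 35 × 60 + 5) = 2105.
Frame index = 2105 × 30 + 24 = 63174.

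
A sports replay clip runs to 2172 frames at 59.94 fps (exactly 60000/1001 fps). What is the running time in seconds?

36.2362 seconds

Running time = 2172 / (60000/1001) = 36.2362 s.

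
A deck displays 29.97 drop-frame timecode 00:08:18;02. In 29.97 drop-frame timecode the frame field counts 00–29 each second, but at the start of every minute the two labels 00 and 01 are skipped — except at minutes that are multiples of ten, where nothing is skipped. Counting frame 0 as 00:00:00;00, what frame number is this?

14926

Complete 10-minute blocks: 0, each 17982 frames → 0.
Remaining 8 whole minutes in the current block: 1800 + 7 × 1798 = 14386 frames.
Within the current minute: 18 × 30 + 2 − 2 = 540 (labels ;00/;01 skipped at this minute). Total = 0 + 14386 + 540 = 14926.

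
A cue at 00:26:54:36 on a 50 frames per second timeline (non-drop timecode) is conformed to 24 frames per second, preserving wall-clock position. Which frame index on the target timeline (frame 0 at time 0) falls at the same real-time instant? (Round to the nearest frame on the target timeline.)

Source frame index: (0×3600 + 26×60 + 54) × 50 + 36 = 80736.
Real time: 80736 / (50) = 40368/25 s.
Target frame: (40368/25) × (24) = 968832/25 ≈ 38753.280 → 38753.

frame 38753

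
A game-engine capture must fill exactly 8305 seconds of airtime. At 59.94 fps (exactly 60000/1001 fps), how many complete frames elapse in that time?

Frames = 8305 × 60000/1001 = 45300000/91 ≈ 497802.1978.
Complete frames: 497802.

497802 frames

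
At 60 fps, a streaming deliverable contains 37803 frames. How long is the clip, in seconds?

630.05 seconds

Running time = 37803 / (60) = 630.05 s.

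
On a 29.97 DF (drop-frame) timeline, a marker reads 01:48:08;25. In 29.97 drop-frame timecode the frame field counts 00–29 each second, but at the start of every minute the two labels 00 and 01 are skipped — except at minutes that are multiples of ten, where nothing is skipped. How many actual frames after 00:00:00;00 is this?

As if non-drop at 30 labels/s: (1 × 3600 + 48 × 60 + 8) × 30 + 25 = 194665.
Minute boundaries passed: 108; those not divisible by 10: 108 − 10 = 98; dropped labels = 2 × 98 = 196.
Actual frame index = 194665 − 196 = 194469.

194469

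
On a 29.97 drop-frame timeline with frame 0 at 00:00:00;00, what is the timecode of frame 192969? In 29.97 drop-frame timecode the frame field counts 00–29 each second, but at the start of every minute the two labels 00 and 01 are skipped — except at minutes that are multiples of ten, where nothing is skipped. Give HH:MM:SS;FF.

Each 10-minute DF block holds 10 × 60 × 30 − 9 × 2 = 17982 frames. 192969 ÷ 17982 → 10 full blocks, remainder 13149.
Within the partial block the first minute is 1800 frames and each further minute 1798, so 7 further minute boundaries passed. Total skipped labels = 18 × 10 + 2 × 7 = 194.
Non-drop label index = 192969 + 194 = 193163; at 30 labels/s that is 01:47:18:23, i.e. DF 01:47:18;23.

01:47:18;23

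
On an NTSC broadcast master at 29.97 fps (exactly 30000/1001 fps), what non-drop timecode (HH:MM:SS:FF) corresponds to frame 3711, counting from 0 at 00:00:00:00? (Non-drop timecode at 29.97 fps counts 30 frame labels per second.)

00:02:03:21

3711 ÷ 30 = 123 full seconds, remainder 21 frames.
123 s = 0 h 2 min 3 s.
Timecode: 00:02:03:21.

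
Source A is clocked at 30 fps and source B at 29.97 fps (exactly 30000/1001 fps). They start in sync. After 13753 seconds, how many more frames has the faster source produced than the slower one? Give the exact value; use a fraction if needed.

412590/1001 frames

A emits 30 × 13753 = 412590 frames; B emits 30000/1001 × 13753 = 412590000/1001.
Difference = 412590/1001 frames (≈ 412.1778); B is behind A.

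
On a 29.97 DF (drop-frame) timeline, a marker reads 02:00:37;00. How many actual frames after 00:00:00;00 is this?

216894

Complete 10-minute blocks: 12, each 17982 frames → 215784.
Remaining 0 whole minutes in the current block: 0 frames.
Within the current minute: 37 × 30 + 0 = 1110. Total = 215784 + 0 + 1110 = 216894.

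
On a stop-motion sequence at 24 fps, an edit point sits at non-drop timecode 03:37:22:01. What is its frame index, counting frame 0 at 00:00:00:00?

313009

Total seconds to the label: (3 × 3600 + 37 × 60 + 22) = 13042.
Frame index = 13042 × 24 + 1 = 313009.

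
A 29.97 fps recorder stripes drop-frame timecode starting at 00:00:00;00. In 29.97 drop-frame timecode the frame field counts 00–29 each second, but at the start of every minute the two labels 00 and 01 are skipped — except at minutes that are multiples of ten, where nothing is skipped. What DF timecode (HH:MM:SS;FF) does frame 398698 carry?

03:41:43;06

Ten DF minutes hold 17982 frames, so frame 398698 lies in block 22 (frames 395604–413585) with 3094 frames into that block.
The block's first minute is 1800 frames and the rest 1798 each; 3094 frames reaches minute 1, so 22 × 18 + 1 × 2 = 398 labels have been skipped so far.
Adding those back, label number 398698 + 398 = 399096 at 30 labels/s is 13303 s + 6 f = 3 h 41 min 43 s frame 6, i.e. 03:41:43;06.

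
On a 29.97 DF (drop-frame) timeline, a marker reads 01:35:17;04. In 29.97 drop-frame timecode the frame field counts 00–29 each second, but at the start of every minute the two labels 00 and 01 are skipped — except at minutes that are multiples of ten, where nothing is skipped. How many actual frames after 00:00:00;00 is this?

171342

Complete 10-minute blocks: 9, each 17982 frames → 161838.
Remaining 5 whole minutes in the current block: 1800 + 4 × 1798 = 8992 frames.
Within the current minute: 17 × 30 + 4 − 2 = 512 (labels ;00/;01 skipped at this minute). Total = 161838 + 8992 + 512 = 171342.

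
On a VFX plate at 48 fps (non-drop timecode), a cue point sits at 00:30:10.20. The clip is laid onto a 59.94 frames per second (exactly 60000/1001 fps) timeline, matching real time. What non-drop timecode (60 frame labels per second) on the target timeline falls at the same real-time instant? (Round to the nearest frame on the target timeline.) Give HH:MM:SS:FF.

00:30:08:36

Source frame index: (0×3600 + 30×60 + 10) × 48 + 20 = 86900.
Real time: 86900 / (48) = 21725/12 s.
Target frame: (21725/12) × (60000/1001) = 9875000/91 ≈ 108516.484 → 108516.
At 60 labels/s: frame 108516 → 00:30:08:36.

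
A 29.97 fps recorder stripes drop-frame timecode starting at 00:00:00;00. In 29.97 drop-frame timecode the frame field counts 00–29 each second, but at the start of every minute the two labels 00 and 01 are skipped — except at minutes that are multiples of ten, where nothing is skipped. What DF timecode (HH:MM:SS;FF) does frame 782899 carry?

07:15:22;23

Each 10-minute DF block holds 10 × 60 × 30 − 9 × 2 = 17982 frames. 782899 ÷ 17982 → 43 full blocks, remainder 9673.
Within the partial block the first minute is 1800 frames and each further minute 1798, so 5 further minute boundaries passed. Total skipped labels = 18 × 43 + 2 × 5 = 784.
Non-drop label index = 782899 + 784 = 783683; at 30 labels/s that is 07:15:22:23, i.e. DF 07:15:22;23.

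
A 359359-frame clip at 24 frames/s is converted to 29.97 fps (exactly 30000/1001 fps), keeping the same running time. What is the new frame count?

Target frames = source frames × (target rate / source rate) = 359359 × (30000/1001)/(24) = 359359 × 1250/1001 = 448750.

448750 frames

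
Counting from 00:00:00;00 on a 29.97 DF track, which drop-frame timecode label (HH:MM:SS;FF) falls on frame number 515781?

Each 10-minute DF block holds 10 × 60 × 30 − 9 × 2 = 17982 frames. 515781 ÷ 17982 → 28 full blocks, remainder 12285.
Within the partial block the first minute is 1800 frames and each further minute 1798, so 6 further minute boundaries passed. Total skipped labels = 18 × 28 + 2 × 6 = 516.
Non-drop label index = 515781 + 516 = 516297; at 30 labels/s that is 04:46:49:27, i.e. DF 04:46:49;27.

04:46:49;27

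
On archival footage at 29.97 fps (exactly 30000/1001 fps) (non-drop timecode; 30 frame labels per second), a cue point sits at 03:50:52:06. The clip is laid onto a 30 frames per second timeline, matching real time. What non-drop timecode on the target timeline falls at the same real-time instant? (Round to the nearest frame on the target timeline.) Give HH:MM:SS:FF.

Source frame index: (3×3600 + 50×60 + 52) × 30 + 6 = 415566.
Real time: 415566 / (30000/1001) = 69330261/5000 s.
Target frame: (69330261/5000) × (30) = 207990783/500 ≈ 415981.566 → 415982.
At 30 labels/s: frame 415982 → 03:51:06:02.

03:51:06:02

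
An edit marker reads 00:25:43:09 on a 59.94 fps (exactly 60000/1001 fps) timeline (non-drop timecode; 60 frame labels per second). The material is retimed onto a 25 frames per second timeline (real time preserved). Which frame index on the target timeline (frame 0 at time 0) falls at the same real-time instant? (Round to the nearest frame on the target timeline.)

Source frame index: (0×3600 + 25×60 + 43) × 60 + 9 = 92589.
Real time: 92589 / (60000/1001) = 30893863/20000 s.
Target frame: (30893863/20000) × (25) = 30893863/800 ≈ 38617.329 → 38617.

frame 38617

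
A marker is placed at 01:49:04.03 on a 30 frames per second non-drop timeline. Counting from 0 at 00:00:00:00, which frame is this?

Total seconds to the label: (1 × 3600 + 49 × 60 + 4) = 6544.
Frame index = 6544 × 30 + 3 = 196323.

frame 196323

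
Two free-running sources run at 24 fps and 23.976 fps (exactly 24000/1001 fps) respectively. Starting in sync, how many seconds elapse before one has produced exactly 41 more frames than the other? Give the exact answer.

The gap grows by |24000/1001 − 24| = 24/1001 frames per second.
Time for a 41-frame gap: 41 ÷ (24/1001) = 41041/24 s.

41041/24 seconds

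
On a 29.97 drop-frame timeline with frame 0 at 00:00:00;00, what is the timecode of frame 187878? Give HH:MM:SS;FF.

Ten DF minutes hold 17982 frames, so frame 187878 lies in block 10 (frames 179820–197801) with 8058 frames into that block.
The block's first minute is 1800 frames and the rest 1798 each; 8058 frames reaches minute 4, so 10 × 18 + 4 × 2 = 188 labels have been skipped so far.
Adding those back, label number 187878 + 188 = 188066 at 30 labels/s is 6268 s + 26 f = 1 h 44 min 28 s frame 26, i.e. 01:44:28;26.

01:44:28;26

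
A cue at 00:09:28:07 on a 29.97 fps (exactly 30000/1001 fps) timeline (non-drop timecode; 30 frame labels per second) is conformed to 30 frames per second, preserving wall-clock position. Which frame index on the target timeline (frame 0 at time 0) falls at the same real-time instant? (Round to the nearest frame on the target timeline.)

Source frame index: (0×3600 + 9×60 + 28) × 30 + 7 = 17047.
Real time: 17047 / (30000/1001) = 17064047/30000 s.
Target frame: (17064047/30000) × (30) = 17064047/1000 ≈ 17064.047 → 17064.

frame 17064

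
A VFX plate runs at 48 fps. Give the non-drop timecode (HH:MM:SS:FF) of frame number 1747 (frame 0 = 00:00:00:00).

1747 ÷ 48 = 36 full seconds, remainder 19 frames.
36 s = 0 h 0 min 36 s.
Timecode: 00:00:36:19.

00:00:36:19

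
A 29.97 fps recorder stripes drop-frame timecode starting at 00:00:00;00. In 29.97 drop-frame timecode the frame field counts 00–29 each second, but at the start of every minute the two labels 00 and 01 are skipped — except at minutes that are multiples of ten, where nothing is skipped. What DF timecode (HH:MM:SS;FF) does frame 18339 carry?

Each 10-minute DF block holds 10 × 60 × 30 − 9 × 2 = 17982 frames. 18339 ÷ 17982 → 1 full block, remainder 357.
Within the partial block the first minute is 1800 frames and each further minute 1798, so 0 further minute boundaries passed. Total skipped labels = 18 × 1 + 2 × 0 = 18.
Non-drop label index = 18339 + 18 = 18357; at 30 labels/s that is 00:10:11:27, i.e. DF 00:10:11;27.

00:10:11;27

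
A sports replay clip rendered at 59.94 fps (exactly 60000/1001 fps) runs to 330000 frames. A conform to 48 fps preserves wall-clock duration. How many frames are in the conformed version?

Target frames = source frames × (target rate / source rate) = 330000 × (48)/(60000/1001) = 330000 × 1001/1250 = 264264.

264264 frames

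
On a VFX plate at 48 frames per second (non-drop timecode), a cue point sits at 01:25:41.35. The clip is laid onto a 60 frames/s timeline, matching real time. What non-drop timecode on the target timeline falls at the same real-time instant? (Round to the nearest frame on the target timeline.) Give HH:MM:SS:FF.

01:25:41:44

Source frame index: (1×3600 + 25×60 + 41) × 48 + 35 = 246803.
Real time: 246803 / (48) = 246803/48 s.
Target frame: (246803/48) × (60) = 1234015/4 ≈ 308503.750 → 308504.
At 60 labels/s: frame 308504 → 01:25:41:44.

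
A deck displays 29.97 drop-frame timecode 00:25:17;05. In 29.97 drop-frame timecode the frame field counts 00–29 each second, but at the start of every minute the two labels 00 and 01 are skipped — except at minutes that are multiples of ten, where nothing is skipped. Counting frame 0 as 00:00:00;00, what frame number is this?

As if non-drop at 30 labels/s: (0 × 3600 + 25 × 60 + 17) × 30 + 5 = 45515.
Minute boundaries passed: 25; those not divisible by 10: 25 − 2 = 23; dropped labels = 2 × 23 = 46.
Actual frame index = 45515 − 46 = 45469.

45469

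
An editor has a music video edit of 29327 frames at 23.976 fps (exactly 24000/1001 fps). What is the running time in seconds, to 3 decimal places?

1223.180 seconds

Running time = 29327 × 1001/24000 = 29356327/24000 s ≈ 1223.180 s.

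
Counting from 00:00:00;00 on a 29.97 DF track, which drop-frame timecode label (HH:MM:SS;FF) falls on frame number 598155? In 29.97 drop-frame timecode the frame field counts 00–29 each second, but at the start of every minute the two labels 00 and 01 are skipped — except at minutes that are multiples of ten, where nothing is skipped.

05:32:38;13

Each 10-minute DF block holds 10 × 60 × 30 − 9 × 2 = 17982 frames. 598155 ÷ 17982 → 33 full blocks, remainder 4749.
Within the partial block the first minute is 1800 frames and each further minute 1798, so 2 further minute boundaries passed. Total skipped labels = 18 × 33 + 2 × 2 = 598.
Non-drop label index = 598155 + 598 = 598753; at 30 labels/s that is 05:32:38:13, i.e. DF 05:32:38;13.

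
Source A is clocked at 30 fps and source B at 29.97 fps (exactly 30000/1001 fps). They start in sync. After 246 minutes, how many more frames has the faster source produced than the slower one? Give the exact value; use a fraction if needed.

442800/1001 frames

246 min = 14760 s.
A emits 30 × 14760 = 442800 frames; B emits 30000/1001 × 14760 = 442800000/1001.
Difference = 442800/1001 frames (≈ 442.3576); B is behind A.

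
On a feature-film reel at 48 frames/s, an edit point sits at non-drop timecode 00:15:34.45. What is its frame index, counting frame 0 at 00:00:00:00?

44877

Total seconds to the label: (0 × 3600 + 15 × 60 + 34) = 934.
Frame index = 934 × 48 + 45 = 44877.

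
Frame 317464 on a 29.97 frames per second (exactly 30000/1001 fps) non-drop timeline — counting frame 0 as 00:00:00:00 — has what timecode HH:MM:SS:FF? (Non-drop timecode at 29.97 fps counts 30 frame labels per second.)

317464 ÷ 30 = 10582 full seconds, remainder 4 frames.
10582 s = 2 h 56 min 22 s.
Timecode: 02:56:22:04.

02:56:22:04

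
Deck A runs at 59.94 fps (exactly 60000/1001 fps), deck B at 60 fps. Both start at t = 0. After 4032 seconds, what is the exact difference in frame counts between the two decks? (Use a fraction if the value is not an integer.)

34560/143 frames

A emits 60000/1001 × 4032 = 34560000/143 frames; B emits 60 × 4032 = 241920.
Difference = 34560/143 frames (≈ 241.6783); B is ahead of A.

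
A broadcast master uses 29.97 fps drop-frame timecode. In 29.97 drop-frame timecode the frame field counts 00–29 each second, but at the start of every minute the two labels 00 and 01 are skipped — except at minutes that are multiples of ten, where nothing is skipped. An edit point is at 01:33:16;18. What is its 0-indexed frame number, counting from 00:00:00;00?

Complete 10-minute blocks: 9, each 17982 frames → 161838.
Remaining 3 whole minutes in the current block: 1800 + 2 × 1798 = 5396 frames.
Within the current minute: 16 × 30 + 18 − 2 = 496 (labels ;00/;01 skipped at this minute). Total = 161838 + 5396 + 496 = 167730.

167730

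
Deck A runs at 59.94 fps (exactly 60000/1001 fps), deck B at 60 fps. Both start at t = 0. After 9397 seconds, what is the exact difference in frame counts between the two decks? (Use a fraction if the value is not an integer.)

563820/1001 frames

A emits 60000/1001 × 9397 = 563820000/1001 frames; B emits 60 × 9397 = 563820.
Difference = 563820/1001 frames (≈ 563.2567); B is ahead of A.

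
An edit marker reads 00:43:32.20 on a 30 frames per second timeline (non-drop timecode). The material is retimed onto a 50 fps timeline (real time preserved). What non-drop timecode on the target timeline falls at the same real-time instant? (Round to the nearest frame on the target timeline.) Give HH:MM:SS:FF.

Source frame index: (0×3600 + 43×60 + 32) × 30 + 20 = 78380.
Real time: 78380 / (30) = 7838/3 s.
Target frame: (7838/3) × (50) = 391900/3 ≈ 130633.333 → 130633.
At 50 labels/s: frame 130633 → 00:43:32:33.

00:43:32:33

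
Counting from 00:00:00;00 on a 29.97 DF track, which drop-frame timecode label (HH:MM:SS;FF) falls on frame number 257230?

02:23:02;28

Ten DF minutes hold 17982 frames, so frame 257230 lies in block 14 (frames 251748–269729) with 5482 frames into that block.
The block's first minute is 1800 frames and the rest 1798 each; 5482 frames reaches minute 3, so 14 × 18 + 3 × 2 = 258 labels have been skipped so far.
Adding those back, label number 257230 + 258 = 257488 at 30 labels/s is 8582 s + 28 f = 2 h 23 min 2 s frame 28, i.e. 02:23:02;28.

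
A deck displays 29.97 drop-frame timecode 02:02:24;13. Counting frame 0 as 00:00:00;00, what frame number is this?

220113

Complete 10-minute blocks: 12, each 17982 frames → 215784.
Remaining 2 whole minutes in the current block: 1800 + 1 × 1798 = 3598 frames.
Within the current minute: 24 × 30 + 13 − 2 = 731 (labels ;00/;01 skipped at this minute). Total = 215784 + 3598 + 731 = 220113.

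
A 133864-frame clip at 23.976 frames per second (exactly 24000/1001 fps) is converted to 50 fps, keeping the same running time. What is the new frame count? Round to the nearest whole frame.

279162 frames

Frames at target rate = 133864 × (50) / (24000/1001) = 16749733/60 ≈ 279162.217.
Nearest whole frame: 279162.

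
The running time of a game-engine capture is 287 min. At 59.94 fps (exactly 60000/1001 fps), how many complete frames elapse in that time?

287 min = 17220 s.
Frames = 17220 × 60000/1001 = 147600000/143 ≈ 1032167.8322.
Complete frames: 1032167.

1032167 frames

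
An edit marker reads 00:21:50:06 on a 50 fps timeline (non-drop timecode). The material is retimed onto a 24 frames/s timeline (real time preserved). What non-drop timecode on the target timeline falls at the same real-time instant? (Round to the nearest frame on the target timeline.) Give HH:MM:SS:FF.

00:21:50:03

Source frame index: (0×3600 + 21×60 + 50) × 50 + 6 = 65506.
Real time: 65506 / (50) = 32753/25 s.
Target frame: (32753/25) × (24) = 786072/25 ≈ 31442.880 → 31443.
At 24 labels/s: frame 31443 → 00:21:50:03.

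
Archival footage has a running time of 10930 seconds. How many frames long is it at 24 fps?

Frames = 10930 × 24 = 262320.

262320 frames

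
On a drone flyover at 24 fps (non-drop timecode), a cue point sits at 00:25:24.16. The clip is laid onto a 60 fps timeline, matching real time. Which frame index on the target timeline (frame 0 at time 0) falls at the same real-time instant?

frame 91480

Source frame index: (0×3600 + 25×60 + 24) × 24 + 16 = 36592.
Real time: 36592 / (24) = 4574/3 s.
Target frame: (4574/3) × (60) = 91480.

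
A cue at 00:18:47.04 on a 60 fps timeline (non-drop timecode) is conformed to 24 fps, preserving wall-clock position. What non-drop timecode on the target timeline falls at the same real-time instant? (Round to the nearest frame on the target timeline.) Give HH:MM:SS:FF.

Source frame index: (0×3600 + 18×60 + 47) × 60 + 4 = 67624.
Real time: 67624 / (60) = 16906/15 s.
Target frame: (16906/15) × (24) = 135248/5 ≈ 27049.600 → 27050.
At 24 labels/s: frame 27050 → 00:18:47:02.

00:18:47:02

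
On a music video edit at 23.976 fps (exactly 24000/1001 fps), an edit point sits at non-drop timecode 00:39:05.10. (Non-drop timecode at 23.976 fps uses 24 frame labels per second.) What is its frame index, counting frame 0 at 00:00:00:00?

frame 56290

Total seconds to the label: (0 × 3600 + 39 × 60 + 5) = 2345.
Frame index = 2345 × 24 + 10 = 56290.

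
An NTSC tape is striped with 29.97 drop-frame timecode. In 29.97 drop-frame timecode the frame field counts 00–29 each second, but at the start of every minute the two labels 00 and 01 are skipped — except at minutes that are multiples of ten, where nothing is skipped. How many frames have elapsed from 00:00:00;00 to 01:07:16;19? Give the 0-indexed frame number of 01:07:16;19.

As if non-drop at 30 labels/s: (1 × 3600 + 7 × 60 + 16) × 30 + 19 = 121099.
Minute boundaries passed: 67; those not divisible by 10: 67 − 6 = 61; dropped labels = 2 × 61 = 122.
Actual frame index = 121099 − 122 = 120977.

120977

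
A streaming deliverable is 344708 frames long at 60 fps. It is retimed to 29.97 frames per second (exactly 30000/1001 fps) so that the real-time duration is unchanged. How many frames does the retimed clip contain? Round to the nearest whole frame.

Frames at target rate = 344708 × (30000/1001) / (60) = 1894000/11 ≈ 172181.818.
Nearest whole frame: 172182.

172182 frames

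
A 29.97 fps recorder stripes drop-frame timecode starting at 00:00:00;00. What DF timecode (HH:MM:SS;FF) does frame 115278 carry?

01:04:06;14

Ten DF minutes hold 17982 frames, so frame 115278 lies in block 6 (frames 107892–125873) with 7386 frames into that block.
The block's first minute is 1800 frames and the rest 1798 each; 7386 frames reaches minute 4, so 6 × 18 + 4 × 2 = 116 labels have been skipped so far.
Adding those back, label number 115278 + 116 = 115394 at 30 labels/s is 3846 s + 14 f = 1 h 4 min 6 s frame 14, i.e. 01:04:06;14.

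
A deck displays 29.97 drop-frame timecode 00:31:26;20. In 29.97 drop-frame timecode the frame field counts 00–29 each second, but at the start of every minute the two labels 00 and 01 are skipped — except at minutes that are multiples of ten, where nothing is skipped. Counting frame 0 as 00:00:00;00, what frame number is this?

56544

As if non-drop at 30 labels/s: (0 × 3600 + 31 × 60 + 26) × 30 + 20 = 56600.
Minute boundaries passed: 31; those not divisible by 10: 31 − 3 = 28; dropped labels = 2 × 28 = 56.
Actual frame index = 56600 − 56 = 56544.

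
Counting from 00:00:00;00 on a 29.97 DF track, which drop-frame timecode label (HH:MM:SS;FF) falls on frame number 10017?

Ten DF minutes hold 17982 frames, so frame 10017 lies in block 0 (frames 0–17981) with 10017 frames into that block.
The block's first minute is 1800 frames and the rest 1798 each; 10017 frames reaches minute 5, so 0 × 18 + 5 × 2 = 10 labels have been skipped so far.
Adding those back, label number 10017 + 10 = 10027 at 30 labels/s is 334 s + 7 f = 0 h 5 min 34 s frame 7, i.e. 00:05:34;07.

00:05:34;07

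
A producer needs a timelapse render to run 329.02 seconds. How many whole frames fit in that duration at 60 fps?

Frames = 329.02 × 60 = 98706/5 ≈ 19741.2000.
Complete frames: 19741.

19741 frames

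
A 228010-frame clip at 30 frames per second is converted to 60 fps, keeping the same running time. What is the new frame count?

Target frames = source frames × (target rate / source rate) = 228010 × (60)/(30) = 228010 × 2 = 456020.

456020 frames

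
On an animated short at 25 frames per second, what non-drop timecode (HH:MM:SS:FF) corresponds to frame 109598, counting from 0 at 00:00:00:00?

109598 ÷ 25 = 4383 full seconds, remainder 23 frames.
4383 s = 1 h 13 min 3 s.
Timecode: 01:13:03:23.

01:13:03:23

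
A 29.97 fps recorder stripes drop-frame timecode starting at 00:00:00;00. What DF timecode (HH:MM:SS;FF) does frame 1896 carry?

00:01:03;08

Each 10-minute DF block holds 10 × 60 × 30 − 9 × 2 = 17982 frames. 1896 ÷ 17982 → 0 full blocks, remainder 1896.
Within the partial block the first minute is 1800 frames and each further minute 1798, so 1 further minute boundary passed. Total skipped labels = 18 × 0 + 2 × 1 = 2.
Non-drop label index = 1896 + 2 = 1898; at 30 labels/s that is 00:01:03:08, i.e. DF 00:01:03;08.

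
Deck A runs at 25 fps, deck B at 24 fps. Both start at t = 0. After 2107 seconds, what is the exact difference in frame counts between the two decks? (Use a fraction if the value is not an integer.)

2107 frames

A emits 25 × 2107 = 52675 frames; B emits 24 × 2107 = 50568.
Difference = 2107 frames; B is behind A.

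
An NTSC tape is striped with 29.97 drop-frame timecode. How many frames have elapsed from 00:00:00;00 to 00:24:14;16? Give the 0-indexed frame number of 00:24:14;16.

Complete 10-minute blocks: 2, each 17982 frames → 35964.
Remaining 4 whole minutes in the current block: 1800 + 3 × 1798 = 7194 frames.
Within the current minute: 14 × 30 + 16 − 2 = 434 (labels ;00/;01 skipped at this minute). Total = 35964 + 7194 + 434 = 43592.

43592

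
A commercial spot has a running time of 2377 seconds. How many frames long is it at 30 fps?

Frames = 2377 × 30 = 71310.

71310 frames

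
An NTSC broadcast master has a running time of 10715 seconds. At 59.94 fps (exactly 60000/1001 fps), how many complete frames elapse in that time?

642257 frames

Frames = 10715 × 60000/1001 = 642900000/1001 ≈ 642257.7423.
Complete frames: 642257.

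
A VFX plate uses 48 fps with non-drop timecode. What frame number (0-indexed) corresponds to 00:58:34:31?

frame 168703

Total seconds to the label: (0 × 3600 + 58 × 60 + 34) = 3514.
Frame index = 3514 × 48 + 31 = 168703.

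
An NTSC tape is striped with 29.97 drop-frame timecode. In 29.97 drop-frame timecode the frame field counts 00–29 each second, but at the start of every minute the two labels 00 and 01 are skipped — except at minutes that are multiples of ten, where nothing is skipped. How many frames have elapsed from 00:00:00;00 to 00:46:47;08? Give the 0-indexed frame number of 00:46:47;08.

84134

Complete 10-minute blocks: 4, each 17982 frames → 71928.
Remaining 6 whole minutes in the current block: 1800 + 5 × 1798 = 10790 frames.
Within the current minute: 47 × 30 + 8 − 2 = 1416 (labels ;00/;01 skipped at this minute). Total = 71928 + 10790 + 1416 = 84134.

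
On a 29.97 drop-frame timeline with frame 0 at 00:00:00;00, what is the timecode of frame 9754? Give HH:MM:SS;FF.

Ten DF minutes hold 17982 frames, so frame 9754 lies in block 0 (frames 0–17981) with 9754 frames into that block.
The block's first minute is 1800 frames and the rest 1798 each; 9754 frames reaches minute 5, so 0 × 18 + 5 × 2 = 10 labels have been skipped so far.
Adding those back, label number 9754 + 10 = 9764 at 30 labels/s is 325 s + 14 f = 0 h 5 min 25 s frame 14, i.e. 00:05:25;14.

00:05:25;14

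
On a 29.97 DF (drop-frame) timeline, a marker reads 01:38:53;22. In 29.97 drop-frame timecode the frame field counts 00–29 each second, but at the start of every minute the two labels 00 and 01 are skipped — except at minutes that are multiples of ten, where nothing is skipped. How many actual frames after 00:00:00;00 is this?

177834

As if non-drop at 30 labels/s: (1 × 3600 + 38 × 60 + 53) × 30 + 22 = 178012.
Minute boundaries passed: 98; those not divisible by 10: 98 − 9 = 89; dropped labels = 2 × 89 = 178.
Actual frame index = 178012 − 178 = 177834.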